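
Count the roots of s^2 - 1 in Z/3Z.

2

Write h(s) = s^2 - 1.
Evaluate at each of the 3 elements of Z/3Z:
h(0) = 2; h(1) = 0 → root; h(2) = 0 → root.
Roots: {1, 2}.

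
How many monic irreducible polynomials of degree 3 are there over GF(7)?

112

x^(7^3) − x is the product of all monic irreducibles of degree dividing 3; Möbius inversion gives N = (1/3) Σ μ(3/d)·7^d.
Divisors of 3: 1, 3; μ(3/d) for each: -1, 1.
Σ = − 7^1 + 7^3 = 336.
N = 336/3 = 112.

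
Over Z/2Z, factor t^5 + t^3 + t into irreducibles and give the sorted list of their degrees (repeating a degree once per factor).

Write g(t) = t^5 + t^3 + t.
Roots in Z/2Z: g(0) = 0 → root; g(1) = 1.
Linear factors from roots: (t).
Complete factorization: g(t) = (t)·(t^2 + t + 1)^2.
Factor degrees with multiplicity: 1 + 2 + 2 = 5.

1, 2, 2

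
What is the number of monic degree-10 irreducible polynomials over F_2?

99

x^(2^10) − x is the product of all monic irreducibles of degree dividing 10; Möbius inversion gives N = (1/10) Σ μ(10/d)·2^d.
Divisors of 10: 1, 2, 5, 10; μ(10/d) for each: 1, -1, -1, 1.
Σ = 2^1 − 2^2 − 2^5 + 2^10 = 990.
N = 990/10 = 99.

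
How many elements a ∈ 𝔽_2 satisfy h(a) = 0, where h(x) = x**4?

Evaluate at each of the 2 elements of 𝔽_2:
h(0) = 0 → root; h(1) = 1.
Roots: {0}.

1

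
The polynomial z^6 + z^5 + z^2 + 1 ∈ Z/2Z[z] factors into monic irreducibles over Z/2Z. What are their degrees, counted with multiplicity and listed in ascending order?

Write f(z) = z^6 + z^5 + z^2 + 1.
Roots in Z/2Z: f(0) = 1; f(1) = 0 → root.
Linear factors from roots: (z + 1).
Complete factorization: f(z) = (z + 1)·(z^2 + z + 1)·(z^3 + z^2 + 1).
Factor degrees with multiplicity: 1 + 2 + 3 = 6.

1, 2, 3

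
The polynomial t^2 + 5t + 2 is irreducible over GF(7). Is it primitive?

No

Write f(t) = t^2 + 5t + 2.
|GF(7^2)^×| = 7^2 − 1 = 48. Prime factorization: 48 = 2^4·3.
f is primitive ⇔ t has order 48 in GF(7)[t]/(f), i.e. t^(48/q) ≠ 1 for each prime q | 48.
t^(24) mod f = 1
t^(16) mod f = 4.
Since t^(24) = 1, the order of t divides 24 < 48; not primitive.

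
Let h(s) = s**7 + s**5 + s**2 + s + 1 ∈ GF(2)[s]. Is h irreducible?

Yes

Check for roots in GF(2): h(0) = 1; h(1) = 1.
No roots, so no linear factors.
Monic irreducibles of degree 2 over GF(2): s**2 + s + 1.
None of them divide h (all give nonzero remainder).
Monic irreducibles of degree 3 over GF(2): s**3 + s + 1, s**3 + s**2 + 1.
None of them divide h (all give nonzero remainder).
No irreducible factor of degree ≤ 3 exists, so h is irreducible over GF(2).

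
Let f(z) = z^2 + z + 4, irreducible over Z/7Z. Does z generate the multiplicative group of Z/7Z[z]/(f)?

|GF(7^2)^×| = 7^2 − 1 = 48. Prime factorization: 48 = 2^4·3.
f is primitive ⇔ z has order 48 in GF(7)[z]/(f), i.e. z^(48/q) ≠ 1 for each prime q | 48.
z^(24) mod f = 1
z^(16) mod f = 2.
Since z^(24) = 1, the order of z divides 24 < 48; not primitive.

No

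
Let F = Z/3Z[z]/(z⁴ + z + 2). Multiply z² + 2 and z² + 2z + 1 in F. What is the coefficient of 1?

0

Multiply in Z/3Z[z]: (z² + 2)·(z² + 2z + 1) = z⁴ + 2z³ + z + 2.
Reduce using z⁴ ≡ 2z + 1 (mod z⁴ + z + 2).
Reduced: 2z³.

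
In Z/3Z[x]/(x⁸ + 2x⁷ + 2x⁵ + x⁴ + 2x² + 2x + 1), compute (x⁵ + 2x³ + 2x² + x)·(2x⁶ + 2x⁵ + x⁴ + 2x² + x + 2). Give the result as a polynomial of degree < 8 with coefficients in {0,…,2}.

x^7 + x^6 + x^5 + 2x^4 + x^3 + 2x^2 + 2

Multiply in Z/3Z[x]: (x⁵ + 2x³ + 2x² + x)·(2x⁶ + 2x⁵ + x⁴ + 2x² + x + 2) = 2x¹¹ + 2x¹⁰ + 2x⁹ + 2x⁸ + x⁷ + 2x⁶ + x⁵ + 2x³ + 2x² + 2x.
Reduce using x⁸ ≡ x⁷ + x⁵ + 2x⁴ + x² + x + 2 (mod x⁸ + 2x⁷ + 2x⁵ + x⁴ + 2x² + 2x + 1).
Reduced: x⁷ + x⁶ + x⁵ + 2x⁴ + x³ + 2x² + 2.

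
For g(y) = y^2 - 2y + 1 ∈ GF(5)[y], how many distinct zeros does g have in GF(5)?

Evaluate at each of the 5 elements of GF(5):
g(0) = 1; g(1) = 0 → root; g(2) = 1; g(3) = 4; g(4) = 4.
Roots: {1}.

1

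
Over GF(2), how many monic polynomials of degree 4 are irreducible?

3

The number of monic irreducibles of degree 4 over GF(2) is (1/4)·Σ_{d∣4} μ(4/d) 2^d.
Divisors of 4: 1, 2, 4; μ(4/d) for each: 0, -1, 1.
Σ = − 2^2 + 2^4 = 12.
N = 12/4 = 3.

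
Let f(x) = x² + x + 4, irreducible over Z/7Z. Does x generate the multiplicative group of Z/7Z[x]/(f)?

No

|GF(7^2)^×| = 7^2 − 1 = 48. Prime factorization: 48 = 2^4·3.
f is primitive ⇔ x has order 48 in GF(7)[x]/(f), i.e. x^(48/q) ≠ 1 for each prime q | 48.
x^(24) mod f = 1
x^(16) mod f = 2.
Since x^(24) = 1, the order of x divides 24 < 48; not primitive.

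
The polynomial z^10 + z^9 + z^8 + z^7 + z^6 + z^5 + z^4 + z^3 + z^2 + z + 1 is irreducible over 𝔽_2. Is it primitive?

No

Write f(z) = z^10 + z^9 + z^8 + z^7 + z^6 + z^5 + z^4 + z^3 + z^2 + z + 1.
|GF(2^10)^×| = 2^10 − 1 = 1023. Prime factorization: 1023 = 3·11·31.
f is primitive ⇔ z has order 1023 in GF(2)[z]/(f), i.e. z^(1023/q) ≠ 1 for each prime q | 1023.
z^(341) mod f = 1
z^(93) mod f = z^5.
z^(33) mod f = 1
Since z^(341) = 1, the order of z divides 341 < 1023; not primitive.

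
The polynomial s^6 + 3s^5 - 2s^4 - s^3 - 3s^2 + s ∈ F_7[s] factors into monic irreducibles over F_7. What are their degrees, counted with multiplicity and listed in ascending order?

1, 1, 1, 1, 2

Write g(s) = s^6 + 3s^5 - 2s^4 - s^3 - 3s^2 + s.
Linear factors from roots: (s), (s + 2), (s + 1).
Complete factorization: g(s) = (s)·(s + 2)·(s + 1)^2·(s^2 - s - 3).
Factor degrees with multiplicity: 1 + 1 + 1 + 1 + 2 = 6.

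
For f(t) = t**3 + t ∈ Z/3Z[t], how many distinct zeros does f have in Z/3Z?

1

Evaluate at each of the 3 elements of Z/3Z:
f(0) = 0 → root; f(1) = 2; f(2) = 1.
Roots: {0}.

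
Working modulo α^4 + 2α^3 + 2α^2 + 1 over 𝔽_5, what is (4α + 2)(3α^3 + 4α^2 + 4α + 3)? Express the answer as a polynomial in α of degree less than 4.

Multiply in 𝔽_5[α]: (4α + 2)·(3α^3 + 4α^2 + 4α + 3) = 2α^4 + 2α^3 + 4α^2 + 1.
Reduce using α^4 ≡ 3α^3 + 3α^2 + 4 (mod α^4 + 2α^3 + 2α^2 + 1).
Reduced: 3α^3 + 4.

3α^3 + 4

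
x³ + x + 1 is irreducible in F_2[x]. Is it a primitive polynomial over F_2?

Yes

Write f(x) = x³ + x + 1.
|GF(2^3)^×| = 2^3 − 1 = 7. Prime factorization: 7 = 7.
f is primitive ⇔ x has order 7 in GF(2)[x]/(f), i.e. x^(7/q) ≠ 1 for each prime q | 7.
x^(1) mod f = x.
None equal 1, so x has full order 7; f is primitive.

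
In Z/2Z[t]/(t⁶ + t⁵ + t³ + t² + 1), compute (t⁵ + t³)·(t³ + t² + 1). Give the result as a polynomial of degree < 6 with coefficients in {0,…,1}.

Multiply in Z/2Z[t]: (t⁵ + t³)·(t³ + t² + 1) = t⁸ + t⁷ + t⁶ + t³.
Reduce using t⁶ ≡ t⁵ + t³ + t² + 1 (mod t⁶ + t⁵ + t³ + t² + 1).
Reduced: t⁴ + 1.

t^4 + 1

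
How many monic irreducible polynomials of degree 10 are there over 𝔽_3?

The number of monic irreducibles of degree 10 over GF(3) is (1/10)·Σ_{d∣10} μ(10/d) 3^d.
Divisors of 10: 1, 2, 5, 10; μ(10/d) for each: 1, -1, -1, 1.
Σ = 3^1 − 3^2 − 3^5 + 3^10 = 58800.
N = 58800/10 = 5880.

5880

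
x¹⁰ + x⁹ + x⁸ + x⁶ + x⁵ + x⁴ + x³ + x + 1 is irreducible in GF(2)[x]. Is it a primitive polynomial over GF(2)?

Write f(x) = x¹⁰ + x⁹ + x⁸ + x⁶ + x⁵ + x⁴ + x³ + x + 1.
|GF(2^10)^×| = 2^10 − 1 = 1023. Prime factorization: 1023 = 3·11·31.
f is primitive ⇔ x has order 1023 in GF(2)[x]/(f), i.e. x^(1023/q) ≠ 1 for each prime q | 1023.
x^(341) mod f = 1
x^(93) mod f = x⁹ + x⁸ + x⁶ + x² + 1.
x^(33) mod f = x⁹ + x⁶ + x⁵ + x⁴ + x.
Since x^(341) = 1, the order of x divides 341 < 1023; not primitive.

No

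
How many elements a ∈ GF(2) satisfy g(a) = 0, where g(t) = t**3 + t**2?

2

Evaluate at each of the 2 elements of GF(2):
g(0) = 0 → root; g(1) = 0 → root.
Roots: {0, 1}.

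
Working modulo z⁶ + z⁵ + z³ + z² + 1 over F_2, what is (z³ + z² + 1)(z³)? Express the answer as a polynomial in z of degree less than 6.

Multiply in F_2[z]: (z³ + z² + 1)·(z³) = z⁶ + z⁵ + z³.
Reduce using z⁶ ≡ z⁵ + z³ + z² + 1 (mod z⁶ + z⁵ + z³ + z² + 1).
Reduced: z² + 1.

z^2 + 1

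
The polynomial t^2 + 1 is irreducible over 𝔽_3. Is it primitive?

No

Write f(t) = t^2 + 1.
|GF(3^2)^×| = 3^2 − 1 = 8. Prime factorization: 8 = 2^3.
f is primitive ⇔ t has order 8 in GF(3)[t]/(f), i.e. t^(8/q) ≠ 1 for each prime q | 8.
t^(4) mod f = 1
Since t^(4) = 1, the order of t divides 4 < 8; not primitive.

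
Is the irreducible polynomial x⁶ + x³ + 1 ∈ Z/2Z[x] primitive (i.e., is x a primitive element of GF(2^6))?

Write f(x) = x⁶ + x³ + 1.
|GF(2^6)^×| = 2^6 − 1 = 63. Prime factorization: 63 = 3^2·7.
f is primitive ⇔ x has order 63 in GF(2)[x]/(f), i.e. x^(63/q) ≠ 1 for each prime q | 63.
x^(21) mod f = x³.
x^(9) mod f = 1
Since x^(9) = 1, the order of x divides 9 < 63; not primitive.

No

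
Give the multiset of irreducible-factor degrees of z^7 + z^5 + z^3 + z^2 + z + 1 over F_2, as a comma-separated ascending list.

1, 1, 2, 3

Write h(z) = z^7 + z^5 + z^3 + z^2 + z + 1.
Roots in F_2: h(0) = 1; h(1) = 0 → root.
Linear factors from roots: (z + 1).
Complete factorization: h(z) = (z + 1)^2·(z^2 + z + 1)·(z^3 + z^2 + 1).
Factor degrees with multiplicity: 1 + 1 + 2 + 3 = 7.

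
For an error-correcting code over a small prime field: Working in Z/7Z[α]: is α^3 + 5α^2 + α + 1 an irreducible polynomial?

Write m(α) = α^3 + 5α^2 + α + 1.
Check for roots in Z/7Z: m(0) = 1; m(1) = 1; m(2) = 3; m(3) = 6; m(4) = 2; m(5) = 4; m(6) = 4.
No roots. A degree-3 polynomial over a field with no linear factor is irreducible.

Yes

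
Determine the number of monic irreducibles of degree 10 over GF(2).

x^(2^10) − x is the product of all monic irreducibles of degree dividing 10; Möbius inversion gives N = (1/10) Σ μ(10/d)·2^d.
Divisors of 10: 1, 2, 5, 10; μ(10/d) for each: 1, -1, -1, 1.
Σ = 2^1 − 2^2 − 2^5 + 2^10 = 990.
N = 990/10 = 99.

99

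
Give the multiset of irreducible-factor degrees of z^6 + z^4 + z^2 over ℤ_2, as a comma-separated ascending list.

1, 1, 2, 2

Write f(z) = z^6 + z^4 + z^2.
Roots in ℤ_2: f(0) = 0 → root; f(1) = 1.
Linear factors from roots: (z).
Complete factorization: f(z) = (z)^2·(z^2 + z + 1)^2.
Factor degrees with multiplicity: 1 + 1 + 2 + 2 = 6.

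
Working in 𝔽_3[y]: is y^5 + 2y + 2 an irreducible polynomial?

Yes

Write g(y) = y^5 + 2y + 2.
Check for roots in 𝔽_3: g(0) = 2; g(1) = 2; g(2) = 2.
No roots, so no linear factors.
Monic irreducibles of degree 2 over GF(3): y^2 + 1, y^2 + y + 2, y^2 + 2y + 2.
None of them divide g (all give nonzero remainder).
No irreducible factor of degree ≤ 2 exists, so g is irreducible over GF(3).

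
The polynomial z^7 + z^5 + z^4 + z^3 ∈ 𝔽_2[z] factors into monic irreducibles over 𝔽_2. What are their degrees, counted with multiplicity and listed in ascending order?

Write g(z) = z^7 + z^5 + z^4 + z^3.
Roots in 𝔽_2: g(0) = 0 → root; g(1) = 0 → root.
Linear factors from roots: (z), (z + 1).
Complete factorization: g(z) = (z + 1)·(z)^3·(z^3 + z^2 + 1).
Factor degrees with multiplicity: 1 + 1 + 1 + 1 + 3 = 7.

1, 1, 1, 1, 3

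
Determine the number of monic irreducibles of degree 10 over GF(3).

5880

The number of monic irreducibles of degree 10 over GF(3) is (1/10)·Σ_{d∣10} μ(10/d) 3^d.
Divisors of 10: 1, 2, 5, 10; μ(10/d) for each: 1, -1, -1, 1.
Σ = 3^1 − 3^2 − 3^5 + 3^10 = 58800.
N = 58800/10 = 5880.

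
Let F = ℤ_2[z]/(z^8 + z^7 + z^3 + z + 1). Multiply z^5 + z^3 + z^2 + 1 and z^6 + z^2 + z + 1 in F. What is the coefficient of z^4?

1

Multiply in ℤ_2[z]: (z^5 + z^3 + z^2 + 1)·(z^6 + z^2 + z + 1) = z^11 + z^9 + z^8 + z^7 + z + 1.
Reduce using z^8 ≡ z^7 + z^3 + z + 1 (mod z^8 + z^7 + z^3 + z + 1).
Reduced: z^6 + z^5 + z^4 + z^3 + z^2.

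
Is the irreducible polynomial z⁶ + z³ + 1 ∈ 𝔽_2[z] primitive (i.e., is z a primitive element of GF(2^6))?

Write f(z) = z⁶ + z³ + 1.
|GF(2^6)^×| = 2^6 − 1 = 63. Prime factorization: 63 = 3^2·7.
f is primitive ⇔ z has order 63 in GF(2)[z]/(f), i.e. z^(63/q) ≠ 1 for each prime q | 63.
z^(21) mod f = z³.
z^(9) mod f = 1
Since z^(9) = 1, the order of z divides 9 < 63; not primitive.

No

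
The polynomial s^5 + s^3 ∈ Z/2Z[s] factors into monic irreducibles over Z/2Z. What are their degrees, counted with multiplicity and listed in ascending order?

1, 1, 1, 1, 1

Write h(s) = s^5 + s^3.
Roots in Z/2Z: h(0) = 0 → root; h(1) = 0 → root.
Linear factors from roots: (s), (s + 1).
Complete factorization: h(s) = (s + 1)^2·(s)^3.
Factor degrees with multiplicity: 1 + 1 + 1 + 1 + 1 = 5.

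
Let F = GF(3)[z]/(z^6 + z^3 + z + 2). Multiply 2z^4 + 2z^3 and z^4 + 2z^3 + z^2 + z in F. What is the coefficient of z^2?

Multiply in GF(3)[z]: (2z^4 + 2z^3)·(z^4 + 2z^3 + z^2 + z) = 2z^8 + z^5 + 2z^4.
Reduce using z^6 ≡ 2z^3 + 2z + 1 (mod z^6 + z^3 + z + 2).
Reduced: 2z^5 + 2z^4 + z^3 + 2z^2.

2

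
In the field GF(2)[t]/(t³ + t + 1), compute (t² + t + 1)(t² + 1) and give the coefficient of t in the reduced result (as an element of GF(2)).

1

Multiply in GF(2)[t]: (t² + t + 1)·(t² + 1) = t⁴ + t³ + t + 1.
Reduce using t³ ≡ t + 1 (mod t³ + t + 1).
Reduced: t² + t.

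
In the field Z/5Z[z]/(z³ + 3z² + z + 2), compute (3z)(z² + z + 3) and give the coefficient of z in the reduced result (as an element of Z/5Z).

Multiply in Z/5Z[z]: (3z)·(z² + z + 3) = 3z³ + 3z² + 4z.
Reduce using z³ ≡ 2z² + 4z + 3 (mod z³ + 3z² + z + 2).
Reduced: 4z² + z + 4.

1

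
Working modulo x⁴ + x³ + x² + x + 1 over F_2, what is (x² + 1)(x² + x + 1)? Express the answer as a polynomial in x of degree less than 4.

Multiply in F_2[x]: (x² + 1)·(x² + x + 1) = x⁴ + x³ + x + 1.
Reduce using x⁴ ≡ x³ + x² + x + 1 (mod x⁴ + x³ + x² + x + 1).
Reduced: x².

x^2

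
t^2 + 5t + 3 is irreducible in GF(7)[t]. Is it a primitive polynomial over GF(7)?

Yes

Write f(t) = t^2 + 5t + 3.
|GF(7^2)^×| = 7^2 − 1 = 48. Prime factorization: 48 = 2^4·3.
f is primitive ⇔ t has order 48 in GF(7)[t]/(f), i.e. t^(48/q) ≠ 1 for each prime q | 48.
t^(24) mod f = 6.
t^(16) mod f = 2.
None equal 1, so t has full order 48; f is primitive.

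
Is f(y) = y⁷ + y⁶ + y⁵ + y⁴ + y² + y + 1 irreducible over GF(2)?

Check for roots in GF(2): f(0) = 1; f(1) = 1.
No roots, so no linear factors.
Monic irreducibles of degree 2 over GF(2): y² + y + 1.
None of them divide f (all give nonzero remainder).
Monic irreducibles of degree 3 over GF(2): y³ + y + 1, y³ + y² + 1.
None of them divide f (all give nonzero remainder).
No irreducible factor of degree ≤ 3 exists, so f is irreducible over GF(2).

Yes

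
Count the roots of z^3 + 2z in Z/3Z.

Write h(z) = z^3 + 2z.
Evaluate at each of the 3 elements of Z/3Z:
h(0) = 0 → root; h(1) = 0 → root; h(2) = 0 → root.
Roots: {0, 1, 2}.

3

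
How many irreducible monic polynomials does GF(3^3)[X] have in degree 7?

1494336168

Gauss's count: N_{27}(7) = (1/7) Σ_{d|7} μ(7/d)·27^d.
Divisors of 7: 1, 7; μ(7/d) for each: -1, 1.
Σ = − 27^1 + 27^7 = 10460353176.
N = 10460353176/7 = 1494336168.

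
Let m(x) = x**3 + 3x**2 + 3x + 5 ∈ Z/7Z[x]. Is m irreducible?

Yes

Check for roots in Z/7Z: m(0) = 5; m(1) = 5; m(2) = 3; m(3) = 5; m(4) = 3; m(5) = 3; m(6) = 4.
No roots. A degree-3 polynomial over a field with no linear factor is irreducible.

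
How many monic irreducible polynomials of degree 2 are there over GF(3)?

3

Gauss's count: N_{3}(2) = (1/2) Σ_{d|2} μ(2/d)·3^d.
Divisors of 2: 1, 2; μ(2/d) for each: -1, 1.
Σ = − 3^1 + 3^2 = 6.
N = 6/2 = 3.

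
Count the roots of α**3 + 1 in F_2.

Write h(α) = α**3 + 1.
Evaluate at each of the 2 elements of F_2:
h(0) = 1; h(1) = 0 → root.
Roots: {1}.

1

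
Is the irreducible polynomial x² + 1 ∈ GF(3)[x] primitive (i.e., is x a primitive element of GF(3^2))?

No

Write f(x) = x² + 1.
|GF(3^2)^×| = 3^2 − 1 = 8. Prime factorization: 8 = 2^3.
f is primitive ⇔ x has order 8 in GF(3)[x]/(f), i.e. x^(8/q) ≠ 1 for each prime q | 8.
x^(4) mod f = 1
Since x^(4) = 1, the order of x divides 4 < 8; not primitive.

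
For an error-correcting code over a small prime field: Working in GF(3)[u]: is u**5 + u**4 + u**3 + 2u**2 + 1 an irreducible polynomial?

Write g(u) = u**5 + u**4 + u**3 + 2u**2 + 1.
Check for roots in GF(3): g(0) = 1; g(1) = 0 → root; g(2) = 2.
g(1) = 0, so (u − 1) divides g(u); g is reducible.

No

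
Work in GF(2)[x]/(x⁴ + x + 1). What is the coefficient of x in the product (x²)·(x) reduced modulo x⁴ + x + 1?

Multiply in GF(2)[x]: (x²)·(x) = x³.
Reduced: x³.

0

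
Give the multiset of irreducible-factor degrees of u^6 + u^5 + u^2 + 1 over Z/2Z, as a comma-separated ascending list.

Write h(u) = u^6 + u^5 + u^2 + 1.
Roots in Z/2Z: h(0) = 1; h(1) = 0 → root.
Linear factors from roots: (u + 1).
Complete factorization: h(u) = (u + 1)·(u^2 + u + 1)·(u^3 + u^2 + 1).
Factor degrees with multiplicity: 1 + 2 + 3 = 6.

1, 2, 3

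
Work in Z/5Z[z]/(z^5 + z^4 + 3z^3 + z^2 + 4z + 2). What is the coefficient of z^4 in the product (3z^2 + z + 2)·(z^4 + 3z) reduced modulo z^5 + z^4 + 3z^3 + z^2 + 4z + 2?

Multiply in Z/5Z[z]: (3z^2 + z + 2)·(z^4 + 3z) = 3z^6 + z^5 + 2z^4 + 4z^3 + 3z^2 + z.
Reduce using z^5 ≡ 4z^4 + 2z^3 + 4z^2 + z + 3 (mod z^5 + z^4 + 3z^3 + z^2 + 4z + 2).
Reduced: 2z^3 + 3z^2 + 3z + 4.

0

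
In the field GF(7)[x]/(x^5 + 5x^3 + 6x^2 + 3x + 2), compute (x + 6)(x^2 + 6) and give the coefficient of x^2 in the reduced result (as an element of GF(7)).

6

Multiply in GF(7)[x]: (x + 6)·(x^2 + 6) = x^3 + 6x^2 + 6x + 1.
Reduced: x^3 + 6x^2 + 6x + 1.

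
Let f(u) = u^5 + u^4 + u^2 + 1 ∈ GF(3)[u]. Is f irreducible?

Check for roots in GF(3): f(0) = 1; f(1) = 1; f(2) = 2.
No roots, so no linear factors.
Monic irreducibles of degree 2 over GF(3): u^2 + 1, u^2 + u - 1, u^2 - u - 1.
None of them divide f (all give nonzero remainder).
No irreducible factor of degree ≤ 2 exists, so f is irreducible over GF(3).

Yes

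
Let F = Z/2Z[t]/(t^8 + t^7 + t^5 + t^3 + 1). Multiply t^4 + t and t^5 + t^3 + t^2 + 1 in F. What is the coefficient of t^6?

1

Multiply in Z/2Z[t]: (t^4 + t)·(t^5 + t^3 + t^2 + 1) = t^9 + t^7 + t^3 + t.
Reduce using t^8 ≡ t^7 + t^5 + t^3 + 1 (mod t^8 + t^7 + t^5 + t^3 + 1).
Reduced: t^6 + t^5 + t^4 + 1.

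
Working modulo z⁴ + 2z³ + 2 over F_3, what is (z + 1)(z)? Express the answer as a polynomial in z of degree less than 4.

Multiply in F_3[z]: (z + 1)·(z) = z² + z.
Reduced: z² + z.

z^2 + z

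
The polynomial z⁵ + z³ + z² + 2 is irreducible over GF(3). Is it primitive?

No

Write f(z) = z⁵ + z³ + z² + 2.
|GF(3^5)^×| = 3^5 − 1 = 242. Prime factorization: 242 = 2·11^2.
f is primitive ⇔ z has order 242 in GF(3)[z]/(f), i.e. z^(242/q) ≠ 1 for each prime q | 242.
z^(121) mod f = 1
z^(22) mod f = z⁴ + 2z² + 2z + 2.
Since z^(121) = 1, the order of z divides 121 < 242; not primitive.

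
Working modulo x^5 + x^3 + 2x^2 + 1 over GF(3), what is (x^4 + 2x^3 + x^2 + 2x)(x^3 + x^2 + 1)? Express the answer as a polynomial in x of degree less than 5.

2x^4 + 2x^3 + 2x^2 + 2x + 1

Multiply in GF(3)[x]: (x^4 + 2x^3 + x^2 + 2x)·(x^3 + x^2 + 1) = x^7 + x^4 + x^3 + x^2 + 2x.
Reduce using x^5 ≡ 2x^3 + x^2 + 2 (mod x^5 + x^3 + 2x^2 + 1).
Reduced: 2x^4 + 2x^3 + 2x^2 + 2x + 1.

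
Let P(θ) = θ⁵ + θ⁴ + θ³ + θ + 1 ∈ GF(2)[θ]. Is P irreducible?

Yes

Check for roots in GF(2): P(0) = 1; P(1) = 1.
No roots, so no linear factors.
Monic irreducibles of degree 2 over GF(2): θ² + θ + 1.
None of them divide P (all give nonzero remainder).
No irreducible factor of degree ≤ 2 exists, so P is irreducible over GF(2).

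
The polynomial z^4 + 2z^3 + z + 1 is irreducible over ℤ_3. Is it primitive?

Write f(z) = z^4 + 2z^3 + z + 1.
|GF(3^4)^×| = 3^4 − 1 = 80. Prime factorization: 80 = 2^4·5.
f is primitive ⇔ z has order 80 in GF(3)[z]/(f), i.e. z^(80/q) ≠ 1 for each prime q | 80.
z^(40) mod f = 1
z^(16) mod f = 2z^2 + 2z + 1.
Since z^(40) = 1, the order of z divides 40 < 80; not primitive.

No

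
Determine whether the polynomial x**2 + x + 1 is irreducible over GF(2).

Yes

Write h(x) = x**2 + x + 1.
Check for roots in GF(2): h(0) = 1; h(1) = 1.
No roots. A degree-2 polynomial over a field with no linear factor is irreducible.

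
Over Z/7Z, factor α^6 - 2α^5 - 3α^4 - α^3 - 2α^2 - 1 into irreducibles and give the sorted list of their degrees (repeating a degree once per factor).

1, 2, 3

Write g(α) = α^6 - 2α^5 - 3α^4 - α^3 - 2α^2 - 1.
Linear factors from roots: (α + 3).
Complete factorization: g(α) = (α + 3)·(α^2 - 3)·(α^3 + 2α^2 + α - 3).
Factor degrees with multiplicity: 1 + 2 + 3 = 6.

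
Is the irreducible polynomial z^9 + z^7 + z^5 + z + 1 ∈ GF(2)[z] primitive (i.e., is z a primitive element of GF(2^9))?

Write f(z) = z^9 + z^7 + z^5 + z + 1.
|GF(2^9)^×| = 2^9 − 1 = 511. Prime factorization: 511 = 7·73.
f is primitive ⇔ z has order 511 in GF(2)[z]/(f), i.e. z^(511/q) ≠ 1 for each prime q | 511.
z^(73) mod f = z^3 + z.
z^(7) mod f = z^7.
None equal 1, so z has full order 511; f is primitive.

Yes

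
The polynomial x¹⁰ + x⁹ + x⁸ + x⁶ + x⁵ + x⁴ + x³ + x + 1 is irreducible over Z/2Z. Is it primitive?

No

Write f(x) = x¹⁰ + x⁹ + x⁸ + x⁶ + x⁵ + x⁴ + x³ + x + 1.
|GF(2^10)^×| = 2^10 − 1 = 1023. Prime factorization: 1023 = 3·11·31.
f is primitive ⇔ x has order 1023 in GF(2)[x]/(f), i.e. x^(1023/q) ≠ 1 for each prime q | 1023.
x^(341) mod f = 1
x^(93) mod f = x⁹ + x⁸ + x⁶ + x² + 1.
x^(33) mod f = x⁹ + x⁶ + x⁵ + x⁴ + x.
Since x^(341) = 1, the order of x divides 341 < 1023; not primitive.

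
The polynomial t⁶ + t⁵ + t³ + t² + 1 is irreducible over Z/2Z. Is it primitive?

Write f(t) = t⁶ + t⁵ + t³ + t² + 1.
|GF(2^6)^×| = 2^6 − 1 = 63. Prime factorization: 63 = 3^2·7.
f is primitive ⇔ t has order 63 in GF(2)[t]/(f), i.e. t^(63/q) ≠ 1 for each prime q | 63.
t^(21) mod f = t⁴ + t² + t + 1.
t^(9) mod f = t² + t.
None equal 1, so t has full order 63; f is primitive.

Yes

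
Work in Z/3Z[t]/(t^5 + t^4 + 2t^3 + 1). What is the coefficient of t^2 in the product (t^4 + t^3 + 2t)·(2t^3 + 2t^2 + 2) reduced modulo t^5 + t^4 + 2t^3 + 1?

1

Multiply in Z/3Z[t]: (t^4 + t^3 + 2t)·(2t^3 + 2t^2 + 2) = 2t^7 + t^6 + 2t^5 + t.
Reduce using t^5 ≡ 2t^4 + t^3 + 2 (mod t^5 + t^4 + 2t^3 + 1).
Reduced: 2t^3 + t^2 + 2t + 1.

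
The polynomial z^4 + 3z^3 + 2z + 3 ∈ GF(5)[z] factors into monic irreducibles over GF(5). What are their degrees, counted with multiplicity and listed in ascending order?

4

Write h(z) = z^4 + 3z^3 + 2z + 3.
Roots in GF(5): h(0) = 3; h(1) = 4; h(2) = 2; h(3) = 1; h(4) = 4.
Complete factorization: h(z) = (z^4 + 3z^3 + 2z + 3).
Factor degrees with multiplicity: 4 = 4.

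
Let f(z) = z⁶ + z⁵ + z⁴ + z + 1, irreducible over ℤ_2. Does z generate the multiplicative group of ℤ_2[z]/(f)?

Yes

|GF(2^6)^×| = 2^6 − 1 = 63. Prime factorization: 63 = 3^2·7.
f is primitive ⇔ z has order 63 in GF(2)[z]/(f), i.e. z^(63/q) ≠ 1 for each prime q | 63.
z^(21) mod f = z⁴ + z³ + 1.
z^(9) mod f = z⁵ + z² + z + 1.
None equal 1, so z has full order 63; f is primitive.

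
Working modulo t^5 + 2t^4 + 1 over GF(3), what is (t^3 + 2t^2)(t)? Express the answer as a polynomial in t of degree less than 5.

t^4 + 2t^3

Multiply in GF(3)[t]: (t^3 + 2t^2)·(t) = t^4 + 2t^3.
Reduced: t^4 + 2t^3.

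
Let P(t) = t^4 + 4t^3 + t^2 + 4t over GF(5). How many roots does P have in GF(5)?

4

Evaluate at each of the 5 elements of GF(5):
P(0) = 0 → root; P(1) = 0 → root; P(2) = 0 → root; P(3) = 0 → root; P(4) = 4.
Roots: {0, 1, 2, 3}.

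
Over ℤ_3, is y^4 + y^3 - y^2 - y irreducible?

No

Write g(y) = y^4 + y^3 - y^2 - y.
Check for roots in ℤ_3: g(0) = 0 → root; g(1) = 0 → root; g(2) = 0 → root.
g(0) = 0, so (y) divides g(y); g is reducible.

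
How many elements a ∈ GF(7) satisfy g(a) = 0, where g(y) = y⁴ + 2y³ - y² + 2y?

Evaluate at each of the 7 elements of GF(7):
g(0) = 0 → root; g(1) = 4; g(2) = 4; g(3) = 6; g(4) = 5; g(5) = 6; g(6) = 3.
Roots: {0}.

1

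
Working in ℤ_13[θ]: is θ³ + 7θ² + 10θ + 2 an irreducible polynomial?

Yes

Write P(θ) = θ³ + 7θ² + 10θ + 2.
Check each element of ℤ_13 for a root: P(0)=2, P(1)=7, P(2)=6, P(3)=5, P(4)=10, P(5)=1, P(6)=10, P(7)=4, P(8)=2, P(9)=10, P(10)=8, P(11)=2, P(12)=11.
No roots. A degree-3 polynomial over a field with no linear factor is irreducible.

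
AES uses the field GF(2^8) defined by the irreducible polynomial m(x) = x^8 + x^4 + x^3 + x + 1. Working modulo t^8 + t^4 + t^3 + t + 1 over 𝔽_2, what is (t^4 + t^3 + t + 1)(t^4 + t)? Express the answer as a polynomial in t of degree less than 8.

Multiply in 𝔽_2[t]: (t^4 + t^3 + t + 1)·(t^4 + t) = t^8 + t^7 + t^2 + t.
Reduce using t^8 ≡ t^4 + t^3 + t + 1 (mod t^8 + t^4 + t^3 + t + 1).
Reduced: t^7 + t^4 + t^3 + t^2 + 1.

t^7 + t^4 + t^3 + t^2 + 1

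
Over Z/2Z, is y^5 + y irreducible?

No

Write h(y) = y^5 + y.
Check for roots in Z/2Z: h(0) = 0 → root; h(1) = 0 → root.
h(0) = 0, so (y) divides h(y); h is reducible.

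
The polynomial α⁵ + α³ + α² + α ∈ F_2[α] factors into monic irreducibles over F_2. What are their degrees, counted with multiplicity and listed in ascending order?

1, 1, 3

Write g(α) = α⁵ + α³ + α² + α.
Roots in F_2: g(0) = 0 → root; g(1) = 0 → root.
Linear factors from roots: (α), (α + 1).
Complete factorization: g(α) = (α)·(α + 1)·(α³ + α² + 1).
Factor degrees with multiplicity: 1 + 1 + 3 = 5.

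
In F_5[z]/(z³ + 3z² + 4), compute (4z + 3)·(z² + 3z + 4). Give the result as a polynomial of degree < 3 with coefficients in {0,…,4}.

Multiply in F_5[z]: (4z + 3)·(z² + 3z + 4) = 4z³ + 2.
Reduce using z³ ≡ 2z² + 1 (mod z³ + 3z² + 4).
Reduced: 3z² + 1.

3z^2 + 1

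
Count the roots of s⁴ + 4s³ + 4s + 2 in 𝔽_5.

Write g(s) = s⁴ + 4s³ + 4s + 2.
Evaluate at each of the 5 elements of 𝔽_5:
g(0) = 2; g(1) = 1; g(2) = 3; g(3) = 3; g(4) = 0 → root.
Roots: {4}.

1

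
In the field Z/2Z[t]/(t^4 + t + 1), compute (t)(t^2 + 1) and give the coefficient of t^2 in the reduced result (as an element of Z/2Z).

Multiply in Z/2Z[t]: (t)·(t^2 + 1) = t^3 + t.
Reduced: t^3 + t.

0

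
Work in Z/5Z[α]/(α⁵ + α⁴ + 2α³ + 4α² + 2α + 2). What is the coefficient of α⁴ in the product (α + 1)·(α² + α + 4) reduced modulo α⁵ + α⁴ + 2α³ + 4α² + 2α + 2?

Multiply in Z/5Z[α]: (α + 1)·(α² + α + 4) = α³ + 2α² + 4.
Reduced: α³ + 2α² + 4.

0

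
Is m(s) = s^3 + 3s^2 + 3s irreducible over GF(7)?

Check for roots in GF(7): m(0) = 0 → root; m(1) = 0 → root; m(2) = 5; m(3) = 0 → root; m(4) = 5; m(5) = 5; m(6) = 6.
m(0) = 0, so (s) divides m(s); m is reducible.

No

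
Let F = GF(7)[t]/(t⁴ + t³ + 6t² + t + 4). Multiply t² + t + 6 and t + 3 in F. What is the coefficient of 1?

4

Multiply in GF(7)[t]: (t² + t + 6)·(t + 3) = t³ + 4t² + 2t + 4.
Reduced: t³ + 4t² + 2t + 4.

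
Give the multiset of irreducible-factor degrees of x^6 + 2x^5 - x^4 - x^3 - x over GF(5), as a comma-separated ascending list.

1, 1, 1, 3

Write f(x) = x^6 + 2x^5 - x^4 - x^3 - x.
Roots in GF(5): f(0) = 0 → root; f(1) = 0 → root; f(2) = 2; f(3) = 4; f(4) = 0 → root.
Linear factors from roots: (x), (x - 1), (x + 1).
Complete factorization: f(x) = (x)·(x + 1)·(x - 1)·(x^3 + 2x^2 + 1).
Factor degrees with multiplicity: 1 + 1 + 1 + 3 = 6.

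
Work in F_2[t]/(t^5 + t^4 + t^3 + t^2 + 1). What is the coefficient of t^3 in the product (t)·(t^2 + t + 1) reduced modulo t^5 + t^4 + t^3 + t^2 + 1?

1

Multiply in F_2[t]: (t)·(t^2 + t + 1) = t^3 + t^2 + t.
Reduced: t^3 + t^2 + t.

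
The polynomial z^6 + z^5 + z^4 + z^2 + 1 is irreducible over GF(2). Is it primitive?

Write f(z) = z^6 + z^5 + z^4 + z^2 + 1.
|GF(2^6)^×| = 2^6 − 1 = 63. Prime factorization: 63 = 3^2·7.
f is primitive ⇔ z has order 63 in GF(2)[z]/(f), i.e. z^(63/q) ≠ 1 for each prime q | 63.
z^(21) mod f = 1
z^(9) mod f = z^3 + 1.
Since z^(21) = 1, the order of z divides 21 < 63; not primitive.

No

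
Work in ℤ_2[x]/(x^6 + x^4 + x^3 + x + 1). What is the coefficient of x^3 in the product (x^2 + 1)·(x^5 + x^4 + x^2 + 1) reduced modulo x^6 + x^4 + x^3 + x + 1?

Multiply in ℤ_2[x]: (x^2 + 1)·(x^5 + x^4 + x^2 + 1) = x^7 + x^6 + x^5 + 1.
Reduce using x^6 ≡ x^4 + x^3 + x + 1 (mod x^6 + x^4 + x^3 + x + 1).
Reduced: x^3 + x^2.

1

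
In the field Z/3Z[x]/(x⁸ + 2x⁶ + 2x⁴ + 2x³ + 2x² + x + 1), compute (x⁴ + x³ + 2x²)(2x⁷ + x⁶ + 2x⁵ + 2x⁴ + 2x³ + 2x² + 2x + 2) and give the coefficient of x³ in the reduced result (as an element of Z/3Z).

Multiply in Z/3Z[x]: (x⁴ + x³ + 2x²)·(2x⁷ + x⁶ + 2x⁵ + 2x⁴ + 2x³ + 2x² + 2x + 2) = 2x¹¹ + x⁹ + 2x⁷ + 2x⁶ + 2x⁵ + 2x⁴ + x².
Reduce using x⁸ ≡ x⁶ + x⁴ + x³ + x² + 2x + 2 (mod x⁸ + 2x⁶ + 2x⁴ + 2x³ + 2x² + x + 1).
Reduced: x⁷ + x⁶ + x⁵ + x³ + x².

1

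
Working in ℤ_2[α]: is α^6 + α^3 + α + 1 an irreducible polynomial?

No

Write P(α) = α^6 + α^3 + α + 1.
Check for roots in ℤ_2: P(0) = 1; P(1) = 0 → root.
P(1) = 0, so (α − 1) divides P(α); P is reducible.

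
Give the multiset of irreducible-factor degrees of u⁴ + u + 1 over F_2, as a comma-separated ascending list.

4

Write f(u) = u⁴ + u + 1.
Roots in F_2: f(0) = 1; f(1) = 1.
Complete factorization: f(u) = (u⁴ + u + 1).
Factor degrees with multiplicity: 4 = 4.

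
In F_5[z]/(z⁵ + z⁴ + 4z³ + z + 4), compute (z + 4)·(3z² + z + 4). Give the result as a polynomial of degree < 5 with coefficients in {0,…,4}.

3z^3 + 3z^2 + 3z + 1

Multiply in F_5[z]: (z + 4)·(3z² + z + 4) = 3z³ + 3z² + 3z + 1.
Reduced: 3z³ + 3z² + 3z + 1.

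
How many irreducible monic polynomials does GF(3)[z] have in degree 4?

By the necklace-counting formula, N_3(4) = (1/4) Σ_{d|4} μ(4/d)·3^d.
Divisors of 4: 1, 2, 4; μ(4/d) for each: 0, -1, 1.
Σ = − 3^2 + 3^4 = 72.
N = 72/4 = 18.

18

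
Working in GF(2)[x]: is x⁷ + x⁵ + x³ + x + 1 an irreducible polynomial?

Write m(x) = x⁷ + x⁵ + x³ + x + 1.
Check for roots in GF(2): m(0) = 1; m(1) = 1.
No roots, so no linear factors.
Monic irreducibles of degree 2 over GF(2): x² + x + 1.
None of them divide m (all give nonzero remainder).
Monic irreducibles of degree 3 over GF(2): x³ + x + 1, x³ + x² + 1.
None of them divide m (all give nonzero remainder).
No irreducible factor of degree ≤ 3 exists, so m is irreducible over GF(2).

Yes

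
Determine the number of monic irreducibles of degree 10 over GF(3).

x^(3^10) − x is the product of all monic irreducibles of degree dividing 10; Möbius inversion gives N = (1/10) Σ μ(10/d)·3^d.
Divisors of 10: 1, 2, 5, 10; μ(10/d) for each: 1, -1, -1, 1.
Σ = 3^1 − 3^2 − 3^5 + 3^10 = 58800.
N = 58800/10 = 5880.

5880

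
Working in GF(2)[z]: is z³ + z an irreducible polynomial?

Write P(z) = z³ + z.
Check for roots in GF(2): P(0) = 0 → root; P(1) = 0 → root.
P(0) = 0, so (z) divides P(z); P is reducible.

No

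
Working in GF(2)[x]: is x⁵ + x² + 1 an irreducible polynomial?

Write f(x) = x⁵ + x² + 1.
Check for roots in GF(2): f(0) = 1; f(1) = 1.
No roots, so no linear factors.
Monic irreducibles of degree 2 over GF(2): x² + x + 1.
None of them divide f (all give nonzero remainder).
No irreducible factor of degree ≤ 2 exists, so f is irreducible over GF(2).

Yes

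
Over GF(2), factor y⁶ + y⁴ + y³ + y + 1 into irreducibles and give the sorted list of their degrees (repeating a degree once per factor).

6

Write f(y) = y⁶ + y⁴ + y³ + y + 1.
Roots in GF(2): f(0) = 1; f(1) = 1.
Complete factorization: f(y) = (y⁶ + y⁴ + y³ + y + 1).
Factor degrees with multiplicity: 6 = 6.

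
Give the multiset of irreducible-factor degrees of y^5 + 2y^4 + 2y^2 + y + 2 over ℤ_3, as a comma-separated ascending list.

Write h(y) = y^5 + 2y^4 + 2y^2 + y + 2.
Roots in ℤ_3: h(0) = 2; h(1) = 2; h(2) = 1.
Complete factorization: h(y) = (y^5 + 2y^4 + 2y^2 + y + 2).
Factor degrees with multiplicity: 5 = 5.

5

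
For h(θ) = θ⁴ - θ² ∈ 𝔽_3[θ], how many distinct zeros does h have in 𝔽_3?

3

Evaluate at each of the 3 elements of 𝔽_3:
h(0) = 0 → root; h(1) = 0 → root; h(2) = 0 → root.
Roots: {0, 1, 2}.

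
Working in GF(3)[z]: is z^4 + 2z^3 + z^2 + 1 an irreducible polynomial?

Write P(z) = z^4 + 2z^3 + z^2 + 1.
Check for roots in GF(3): P(0) = 1; P(1) = 2; P(2) = 1.
No roots, so no linear factors.
Monic irreducibles of degree 2 over GF(3): z^2 + 1, z^2 + z + 2, z^2 + 2z + 2.
None of them divide P (all give nonzero remainder).
No irreducible factor of degree ≤ 2 exists, so P is irreducible over GF(3).

Yes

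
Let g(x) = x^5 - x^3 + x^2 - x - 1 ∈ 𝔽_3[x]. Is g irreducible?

Yes

Check for roots in 𝔽_3: g(0) = 2; g(1) = 2; g(2) = 1.
No roots, so no linear factors.
Monic irreducibles of degree 2 over GF(3): x^2 + 1, x^2 + x - 1, x^2 - x - 1.
None of them divide g (all give nonzero remainder).
No irreducible factor of degree ≤ 2 exists, so g is irreducible over GF(3).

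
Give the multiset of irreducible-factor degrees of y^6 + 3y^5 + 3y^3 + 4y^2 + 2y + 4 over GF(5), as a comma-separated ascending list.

1, 1, 2, 2

Write f(y) = y^6 + 3y^5 + 3y^3 + 4y^2 + 2y + 4.
Roots in GF(5): f(0) = 4; f(1) = 2; f(2) = 3; f(3) = 0 → root; f(4) = 1.
Linear factors from roots: (y + 2).
Complete factorization: f(y) = (y + 2)^2·(y^2 + 3)·(y^2 + 4y + 2).
Factor degrees with multiplicity: 1 + 1 + 2 + 2 = 6.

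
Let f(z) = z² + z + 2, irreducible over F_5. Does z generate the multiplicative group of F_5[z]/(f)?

|GF(5^2)^×| = 5^2 − 1 = 24. Prime factorization: 24 = 2^3·3.
f is primitive ⇔ z has order 24 in GF(5)[z]/(f), i.e. z^(24/q) ≠ 1 for each prime q | 24.
z^(12) mod f = 4.
z^(8) mod f = 3z + 1.
None equal 1, so z has full order 24; f is primitive.

Yes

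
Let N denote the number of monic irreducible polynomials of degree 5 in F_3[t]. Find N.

By the necklace-counting formula, N_3(5) = (1/5) Σ_{d|5} μ(5/d)·3^d.
Divisors of 5: 1, 5; μ(5/d) for each: -1, 1.
Σ = − 3^1 + 3^5 = 240.
N = 240/5 = 48.

48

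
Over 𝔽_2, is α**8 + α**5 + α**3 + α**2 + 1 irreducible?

Yes

Write g(α) = α**8 + α**5 + α**3 + α**2 + 1.
Check for roots in 𝔽_2: g(0) = 1; g(1) = 1.
No roots, so no linear factors.
Monic irreducibles of degree 2 over GF(2): α**2 + α + 1.
None of them divide g (all give nonzero remainder).
Monic irreducibles of degree 3 over GF(2): α**3 + α + 1, α**3 + α**2 + 1.
None of them divide g (all give nonzero remainder).
Monic irreducibles of degree 4 over GF(2): α**4 + α + 1, α**4 + α**3 + 1, α**4 + α**3 + α**2 + α + 1.
None of them divide g (all give nonzero remainder).
No irreducible factor of degree ≤ 4 exists, so g is irreducible over GF(2).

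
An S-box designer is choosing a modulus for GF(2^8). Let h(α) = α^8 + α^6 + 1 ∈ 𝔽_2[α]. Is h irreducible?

No

Check for roots in 𝔽_2: h(0) = 1; h(1) = 1.
No roots, so no linear factors.
Monic irreducibles of degree 2 over GF(2): α^2 + α + 1.
None of them divide h (all give nonzero remainder).
Monic irreducibles of degree 3 over GF(2): α^3 + α + 1, α^3 + α^2 + 1.
None of them divide h (all give nonzero remainder).
Monic irreducibles of degree 4 over GF(2): α^4 + α + 1, α^4 + α^3 + 1, α^4 + α^3 + α^2 + α + 1.
α^4 + α^3 + 1 divides h: h(α) = (α^4 + α^3 + 1)·(α^4 + α^3 + 1).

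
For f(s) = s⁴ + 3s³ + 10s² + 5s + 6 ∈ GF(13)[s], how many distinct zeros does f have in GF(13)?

Evaluate at each of the 13 elements of GF(13):
f(0) = 6; f(1) = 12; f(2) = 5; f(3) = 0 → root; f(4) = 10; f(5) = 7; f(6) = 0 → root; f(7) = 9; f(8) = 0 → root; f(9) = 2; f(10) = 3; f(11) = 2; f(12) = 9.
Roots: {3, 6, 8}.

3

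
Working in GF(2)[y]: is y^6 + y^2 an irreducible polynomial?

No

Write g(y) = y^6 + y^2.
Check for roots in GF(2): g(0) = 0 → root; g(1) = 0 → root.
g(0) = 0, so (y) divides g(y); g is reducible.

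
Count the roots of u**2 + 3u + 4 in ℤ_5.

0

Write P(u) = u**2 + 3u + 4.
Evaluate at each of the 5 elements of ℤ_5:
P(0) = 4; P(1) = 3; P(2) = 4; P(3) = 2; P(4) = 2.
No element is a root.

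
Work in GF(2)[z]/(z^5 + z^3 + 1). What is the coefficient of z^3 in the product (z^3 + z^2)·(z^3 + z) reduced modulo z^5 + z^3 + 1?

Multiply in GF(2)[z]: (z^3 + z^2)·(z^3 + z) = z^6 + z^5 + z^4 + z^3.
Reduce using z^5 ≡ z^3 + 1 (mod z^5 + z^3 + 1).
Reduced: z + 1.

0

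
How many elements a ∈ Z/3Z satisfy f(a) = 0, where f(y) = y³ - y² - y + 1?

2

Evaluate at each of the 3 elements of Z/3Z:
f(0) = 1; f(1) = 0 → root; f(2) = 0 → root.
Roots: {1, 2}.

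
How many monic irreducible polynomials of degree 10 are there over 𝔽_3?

Gauss's count: N_{3}(10) = (1/10) Σ_{d|10} μ(10/d)·3^d.
Divisors of 10: 1, 2, 5, 10; μ(10/d) for each: 1, -1, -1, 1.
Σ = 3^1 − 3^2 − 3^5 + 3^10 = 58800.
N = 58800/10 = 5880.

5880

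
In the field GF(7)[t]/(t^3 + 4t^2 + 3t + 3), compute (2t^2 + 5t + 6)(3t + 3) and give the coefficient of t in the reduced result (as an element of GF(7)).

1

Multiply in GF(7)[t]: (2t^2 + 5t + 6)·(3t + 3) = 6t^3 + 5t + 4.
Reduce using t^3 ≡ 3t^2 + 4t + 4 (mod t^3 + 4t^2 + 3t + 3).
Reduced: 4t^2 + t.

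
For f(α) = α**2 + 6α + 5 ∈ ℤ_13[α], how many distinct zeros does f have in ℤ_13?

Evaluate at each of the 13 elements of ℤ_13:
f(0) = 5; f(1) = 12; f(2) = 8; f(3) = 6; f(4) = 6; f(5) = 8; f(6) = 12; f(7) = 5; f(8) = 0 → root; f(9) = 10; f(10) = 9; f(11) = 10; f(12) = 0 → root.
Roots: {8, 12}.

2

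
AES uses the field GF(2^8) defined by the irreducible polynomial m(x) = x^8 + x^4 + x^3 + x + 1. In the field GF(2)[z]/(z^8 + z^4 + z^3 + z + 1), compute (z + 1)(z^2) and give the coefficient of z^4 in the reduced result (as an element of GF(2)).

0

Multiply in GF(2)[z]: (z + 1)·(z^2) = z^3 + z^2.
Reduced: z^3 + z^2.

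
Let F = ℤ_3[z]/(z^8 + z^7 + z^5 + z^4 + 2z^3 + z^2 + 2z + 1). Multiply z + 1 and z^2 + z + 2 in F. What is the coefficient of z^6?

0

Multiply in ℤ_3[z]: (z + 1)·(z^2 + z + 2) = z^3 + 2z^2 + 2.
Reduced: z^3 + 2z^2 + 2.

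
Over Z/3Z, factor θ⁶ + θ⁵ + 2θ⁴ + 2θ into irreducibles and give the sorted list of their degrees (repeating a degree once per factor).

Write h(θ) = θ⁶ + θ⁵ + 2θ⁴ + 2θ.
Roots in Z/3Z: h(0) = 0 → root; h(1) = 0 → root; h(2) = 0 → root.
Linear factors from roots: (θ), (θ + 2), (θ + 1).
Complete factorization: h(θ) = (θ)·(θ + 1)·(θ + 2)^2·(θ² + 2θ + 2).
Factor degrees with multiplicity: 1 + 1 + 1 + 1 + 2 = 6.

1, 1, 1, 1, 2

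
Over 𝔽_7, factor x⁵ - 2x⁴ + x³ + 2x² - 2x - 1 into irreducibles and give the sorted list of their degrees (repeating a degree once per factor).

1, 4

Write f(x) = x⁵ - 2x⁴ + x³ + 2x² - 2x - 1.
Linear factors from roots: (x - 3).
Complete factorization: f(x) = (x - 3)·(x⁴ + x³ - 3x² - 2).
Factor degrees with multiplicity: 1 + 4 = 5.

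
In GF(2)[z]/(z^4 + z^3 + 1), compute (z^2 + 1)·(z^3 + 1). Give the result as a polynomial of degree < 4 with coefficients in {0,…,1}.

Multiply in GF(2)[z]: (z^2 + 1)·(z^3 + 1) = z^5 + z^3 + z^2 + 1.
Reduce using z^4 ≡ z^3 + 1 (mod z^4 + z^3 + 1).
Reduced: z^2 + z.

z^2 + z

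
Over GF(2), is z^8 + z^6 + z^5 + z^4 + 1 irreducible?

Yes

Write m(z) = z^8 + z^6 + z^5 + z^4 + 1.
Check for roots in GF(2): m(0) = 1; m(1) = 1.
No roots, so no linear factors.
Monic irreducibles of degree 2 over GF(2): z^2 + z + 1.
None of them divide m (all give nonzero remainder).
Monic irreducibles of degree 3 over GF(2): z^3 + z + 1, z^3 + z^2 + 1.
None of them divide m (all give nonzero remainder).
Monic irreducibles of degree 4 over GF(2): z^4 + z + 1, z^4 + z^3 + 1, z^4 + z^3 + z^2 + z + 1.
None of them divide m (all give nonzero remainder).
No irreducible factor of degree ≤ 4 exists, so m is irreducible over GF(2).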